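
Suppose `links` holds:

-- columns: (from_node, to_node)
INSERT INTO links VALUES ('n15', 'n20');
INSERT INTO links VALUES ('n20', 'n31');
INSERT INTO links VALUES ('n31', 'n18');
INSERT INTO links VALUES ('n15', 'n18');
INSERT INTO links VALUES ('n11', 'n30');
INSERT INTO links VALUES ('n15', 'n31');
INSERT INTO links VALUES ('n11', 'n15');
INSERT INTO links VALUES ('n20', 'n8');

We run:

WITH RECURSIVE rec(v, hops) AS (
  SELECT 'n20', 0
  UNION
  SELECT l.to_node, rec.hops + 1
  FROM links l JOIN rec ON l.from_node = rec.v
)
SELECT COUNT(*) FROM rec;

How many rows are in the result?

4

Base: (n20, hops=0).
Iteration 1: edges from {n20} -> (n31, hops=1), (n8, hops=1).
Iteration 2: edges from {n31,n8} -> (n18, hops=2).
Iteration 3: no outgoing edges from {n18}; recursion stops.
Total rows emitted: 4.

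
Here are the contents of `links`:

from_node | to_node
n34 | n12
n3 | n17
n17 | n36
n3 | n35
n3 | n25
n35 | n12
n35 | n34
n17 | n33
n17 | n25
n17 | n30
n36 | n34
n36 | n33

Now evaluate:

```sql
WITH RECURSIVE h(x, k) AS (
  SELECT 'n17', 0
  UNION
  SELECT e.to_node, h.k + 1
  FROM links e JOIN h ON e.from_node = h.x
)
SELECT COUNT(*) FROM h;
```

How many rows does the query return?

Base: (n17, k=0).
Iteration 1: edges from {n17} -> (n25, k=1), (n30, k=1), (n33, k=1), (n36, k=1).
Iteration 2: edges from {n25,n30,n33,n36} -> (n33, k=2), (n34, k=2).
Iteration 3: edges from {n33,n34} -> (n12, k=3).
Iteration 4: no outgoing edges from {n12}; recursion stops.
Total rows emitted: 8.

8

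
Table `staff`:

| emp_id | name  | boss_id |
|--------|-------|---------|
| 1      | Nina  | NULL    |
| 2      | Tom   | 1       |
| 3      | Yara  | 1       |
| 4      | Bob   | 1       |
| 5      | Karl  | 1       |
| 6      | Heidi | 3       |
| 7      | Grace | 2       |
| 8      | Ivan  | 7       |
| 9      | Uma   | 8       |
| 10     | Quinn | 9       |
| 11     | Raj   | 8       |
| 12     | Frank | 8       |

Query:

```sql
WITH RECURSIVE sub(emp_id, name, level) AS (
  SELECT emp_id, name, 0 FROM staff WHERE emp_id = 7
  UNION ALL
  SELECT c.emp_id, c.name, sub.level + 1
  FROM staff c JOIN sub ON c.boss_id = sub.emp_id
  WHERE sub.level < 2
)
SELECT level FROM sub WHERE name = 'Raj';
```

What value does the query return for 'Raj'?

2

Base: emp_id=7 (Grace) at level 0.
Iteration 1: rows with boss_id in {7} -> Ivan (id 8, level 1).
Iteration 2: rows with boss_id in {8} -> Uma (id 9, level 2), Raj (id 11, level 2), Frank (id 12, level 2).
Iteration 3: level < 2 fails for all current rows; recursion stops.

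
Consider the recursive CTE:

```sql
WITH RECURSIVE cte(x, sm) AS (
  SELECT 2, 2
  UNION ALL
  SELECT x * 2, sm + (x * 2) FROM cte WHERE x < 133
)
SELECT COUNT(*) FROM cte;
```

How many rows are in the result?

8

Base: x=2, sm=2.
Iteration 1: 2 < 133 holds -> x = 2 * 2 = 4, sm = 2 + 4 = 6.
Iteration 2: 4 < 133 holds -> x = 4 * 2 = 8, sm = 6 + 8 = 14.
Iteration 3: 8 < 133 holds -> x = 8 * 2 = 16, sm = 14 + 16 = 30.
Iteration 4: 16 < 133 holds -> x = 16 * 2 = 32, sm = 30 + 32 = 62.
Iteration 5: 32 < 133 holds -> x = 32 * 2 = 64, sm = 62 + 64 = 126.
Iteration 6: 64 < 133 holds -> x = 64 * 2 = 128, sm = 126 + 128 = 254.
Iteration 7: 128 < 133 holds -> x = 128 * 2 = 256, sm = 254 + 256 = 510.
Iteration 8: 256 < 133 fails; recursion stops.
Total rows emitted: 8.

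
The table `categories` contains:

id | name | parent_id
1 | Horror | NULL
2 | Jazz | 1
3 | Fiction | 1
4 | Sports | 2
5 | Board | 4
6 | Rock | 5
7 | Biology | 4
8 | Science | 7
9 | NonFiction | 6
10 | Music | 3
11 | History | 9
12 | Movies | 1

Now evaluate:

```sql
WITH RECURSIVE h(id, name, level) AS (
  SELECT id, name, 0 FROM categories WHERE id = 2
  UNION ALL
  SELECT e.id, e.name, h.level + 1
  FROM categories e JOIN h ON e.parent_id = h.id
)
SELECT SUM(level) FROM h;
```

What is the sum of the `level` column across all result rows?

Base: id=2 (Jazz) at level 0.
Iteration 1: rows with parent_id in {2} -> Sports (id 4, level 1).
Iteration 2: rows with parent_id in {4} -> Board (id 5, level 2), Biology (id 7, level 2).
Iteration 3: rows with parent_id in {5,7} -> Rock (id 6, level 3), Science (id 8, level 3).
Iteration 4: rows with parent_id in {6,8} -> NonFiction (id 9, level 4).
Iteration 5: rows with parent_id in {9} -> History (id 11, level 5).
Iteration 6: no rows with parent_id in {11}; recursion stops.
SUM(level) = 0 + 1 + 2 + 2 + 3 + 3 + 4 + 5 = 20.

20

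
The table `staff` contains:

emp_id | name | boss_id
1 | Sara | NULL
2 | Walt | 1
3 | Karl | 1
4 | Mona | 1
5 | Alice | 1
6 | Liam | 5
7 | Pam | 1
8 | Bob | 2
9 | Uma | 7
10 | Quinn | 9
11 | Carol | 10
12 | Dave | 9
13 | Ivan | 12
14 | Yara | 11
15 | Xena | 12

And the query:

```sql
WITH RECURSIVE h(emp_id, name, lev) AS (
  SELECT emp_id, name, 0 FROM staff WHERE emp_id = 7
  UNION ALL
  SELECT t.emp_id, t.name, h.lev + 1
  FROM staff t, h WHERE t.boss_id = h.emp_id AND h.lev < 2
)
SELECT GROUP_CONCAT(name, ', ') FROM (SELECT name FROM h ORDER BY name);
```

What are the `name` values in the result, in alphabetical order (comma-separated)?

Dave, Pam, Quinn, Uma

Base: emp_id=7 (Pam) at lev 0.
Iteration 1: rows with boss_id in {7} -> Uma (id 9, lev 1).
Iteration 2: rows with boss_id in {9} -> Quinn (id 10, lev 2), Dave (id 12, lev 2).
Iteration 3: lev < 2 fails for all current rows; recursion stops.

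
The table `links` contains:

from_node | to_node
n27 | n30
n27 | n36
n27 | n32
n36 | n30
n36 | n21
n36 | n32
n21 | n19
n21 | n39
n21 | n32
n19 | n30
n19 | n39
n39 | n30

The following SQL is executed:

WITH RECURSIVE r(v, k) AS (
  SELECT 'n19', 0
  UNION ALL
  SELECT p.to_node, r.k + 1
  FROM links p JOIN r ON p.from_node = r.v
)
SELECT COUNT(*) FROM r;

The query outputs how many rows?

4

Base: (n19, k=0).
Iteration 1: edges from {n19} -> (n30, k=1), (n39, k=1).
Iteration 2: edges from {n30,n39} -> (n30, k=2).
Iteration 3: no outgoing edges from {n30}; recursion stops.
Total rows emitted: 4.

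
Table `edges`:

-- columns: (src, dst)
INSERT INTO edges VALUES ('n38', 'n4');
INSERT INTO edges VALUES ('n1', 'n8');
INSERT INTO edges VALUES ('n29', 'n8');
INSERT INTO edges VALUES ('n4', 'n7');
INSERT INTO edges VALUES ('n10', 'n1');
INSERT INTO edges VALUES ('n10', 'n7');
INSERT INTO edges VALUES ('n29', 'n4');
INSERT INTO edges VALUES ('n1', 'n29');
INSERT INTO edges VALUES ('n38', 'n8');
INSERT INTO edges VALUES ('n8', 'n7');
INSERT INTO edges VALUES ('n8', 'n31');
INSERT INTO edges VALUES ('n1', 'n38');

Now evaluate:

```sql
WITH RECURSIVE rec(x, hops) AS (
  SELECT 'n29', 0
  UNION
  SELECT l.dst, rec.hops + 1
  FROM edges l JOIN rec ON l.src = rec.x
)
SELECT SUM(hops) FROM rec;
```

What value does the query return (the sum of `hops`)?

6

Base: (n29, hops=0).
Iteration 1: edges from {n29} -> (n4, hops=1), (n8, hops=1).
Iteration 2: edges from {n4,n8} -> (n31, hops=2), (n7, hops=2). [UNION drops 1 duplicate row(s)]
Iteration 3: no outgoing edges from {n31,n7}; recursion stops.
SUM(hops) = 0 + 1 + 1 + 2 + 2 = 6.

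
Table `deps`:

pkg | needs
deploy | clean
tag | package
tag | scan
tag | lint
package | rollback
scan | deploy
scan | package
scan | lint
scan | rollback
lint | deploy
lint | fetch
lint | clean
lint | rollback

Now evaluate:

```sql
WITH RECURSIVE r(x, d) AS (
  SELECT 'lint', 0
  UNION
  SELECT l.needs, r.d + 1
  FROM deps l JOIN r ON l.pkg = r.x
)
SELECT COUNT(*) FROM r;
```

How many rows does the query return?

6

Base: (lint, d=0).
Iteration 1: edges from {lint} -> (clean, d=1), (deploy, d=1), (fetch, d=1), (rollback, d=1).
Iteration 2: edges from {clean,deploy,fetch,rollback} -> (clean, d=2).
Iteration 3: no outgoing edges from {clean}; recursion stops.
Total rows emitted: 6.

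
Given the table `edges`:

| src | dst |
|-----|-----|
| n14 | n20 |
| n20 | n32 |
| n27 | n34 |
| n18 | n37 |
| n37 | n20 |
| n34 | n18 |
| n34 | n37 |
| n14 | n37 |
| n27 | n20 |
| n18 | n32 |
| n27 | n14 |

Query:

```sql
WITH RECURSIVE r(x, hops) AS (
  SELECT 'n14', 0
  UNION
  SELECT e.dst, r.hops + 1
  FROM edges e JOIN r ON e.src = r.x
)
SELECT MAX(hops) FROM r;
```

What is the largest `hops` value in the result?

3

Base: (n14, hops=0).
Iteration 1: edges from {n14} -> (n20, hops=1), (n37, hops=1).
Iteration 2: edges from {n20,n37} -> (n20, hops=2), (n32, hops=2).
Iteration 3: edges from {n20,n32} -> (n32, hops=3).
Iteration 4: no outgoing edges from {n32}; recursion stops.
hops values: 0, 1, 1, 2, 2, 3; the maximum is 3.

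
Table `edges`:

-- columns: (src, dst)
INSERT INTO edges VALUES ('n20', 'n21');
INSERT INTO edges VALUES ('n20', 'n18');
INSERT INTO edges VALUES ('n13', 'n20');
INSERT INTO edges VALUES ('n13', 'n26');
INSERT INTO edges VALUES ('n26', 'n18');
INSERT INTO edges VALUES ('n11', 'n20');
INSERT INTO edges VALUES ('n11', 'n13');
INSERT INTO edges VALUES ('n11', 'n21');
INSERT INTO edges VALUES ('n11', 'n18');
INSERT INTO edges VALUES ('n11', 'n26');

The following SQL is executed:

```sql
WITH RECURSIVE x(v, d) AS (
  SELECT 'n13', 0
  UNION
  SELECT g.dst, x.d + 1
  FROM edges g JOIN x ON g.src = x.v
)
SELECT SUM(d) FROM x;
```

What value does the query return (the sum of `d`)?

Base: (n13, d=0).
Iteration 1: edges from {n13} -> (n20, d=1), (n26, d=1).
Iteration 2: edges from {n20,n26} -> (n18, d=2), (n21, d=2). [UNION drops 1 duplicate row(s)]
Iteration 3: no outgoing edges from {n18,n21}; recursion stops.
SUM(d) = 0 + 1 + 1 + 2 + 2 = 6.

6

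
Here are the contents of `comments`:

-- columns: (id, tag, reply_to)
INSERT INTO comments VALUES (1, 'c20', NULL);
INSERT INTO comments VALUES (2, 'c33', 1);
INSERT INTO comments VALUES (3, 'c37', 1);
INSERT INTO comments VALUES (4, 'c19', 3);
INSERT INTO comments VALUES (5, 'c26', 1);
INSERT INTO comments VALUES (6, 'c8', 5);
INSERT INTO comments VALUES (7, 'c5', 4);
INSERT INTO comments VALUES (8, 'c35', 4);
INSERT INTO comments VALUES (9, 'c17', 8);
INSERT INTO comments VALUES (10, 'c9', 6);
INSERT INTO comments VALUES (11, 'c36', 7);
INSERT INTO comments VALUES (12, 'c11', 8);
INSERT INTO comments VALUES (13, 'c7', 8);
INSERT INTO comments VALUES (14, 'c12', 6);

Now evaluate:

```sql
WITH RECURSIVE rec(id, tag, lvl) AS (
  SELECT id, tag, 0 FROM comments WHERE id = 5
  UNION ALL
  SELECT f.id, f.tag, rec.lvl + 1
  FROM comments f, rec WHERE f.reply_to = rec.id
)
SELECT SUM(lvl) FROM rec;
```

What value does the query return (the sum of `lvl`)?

Base: id=5 (c26) at lvl 0.
Iteration 1: rows with reply_to in {5} -> c8 (id 6, lvl 1).
Iteration 2: rows with reply_to in {6} -> c9 (id 10, lvl 2), c12 (id 14, lvl 2).
Iteration 3: no rows with reply_to in {10,14}; recursion stops.
SUM(lvl) = 0 + 1 + 2 + 2 = 5.

5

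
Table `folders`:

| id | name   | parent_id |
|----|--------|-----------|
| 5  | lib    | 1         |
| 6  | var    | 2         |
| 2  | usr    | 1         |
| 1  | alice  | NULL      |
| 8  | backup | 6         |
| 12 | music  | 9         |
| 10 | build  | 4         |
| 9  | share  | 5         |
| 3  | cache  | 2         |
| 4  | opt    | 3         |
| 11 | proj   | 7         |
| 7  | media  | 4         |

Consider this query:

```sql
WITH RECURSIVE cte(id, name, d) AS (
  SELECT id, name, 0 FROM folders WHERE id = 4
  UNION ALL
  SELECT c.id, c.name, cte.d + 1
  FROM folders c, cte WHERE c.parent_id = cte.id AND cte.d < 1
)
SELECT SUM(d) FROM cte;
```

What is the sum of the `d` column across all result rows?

2

Base: id=4 (opt) at d 0.
Iteration 1: rows with parent_id in {4} -> media (id 7, d 1), build (id 10, d 1).
Iteration 2: d < 1 fails for all current rows; recursion stops.
SUM(d) = 0 + 1 + 1 = 2.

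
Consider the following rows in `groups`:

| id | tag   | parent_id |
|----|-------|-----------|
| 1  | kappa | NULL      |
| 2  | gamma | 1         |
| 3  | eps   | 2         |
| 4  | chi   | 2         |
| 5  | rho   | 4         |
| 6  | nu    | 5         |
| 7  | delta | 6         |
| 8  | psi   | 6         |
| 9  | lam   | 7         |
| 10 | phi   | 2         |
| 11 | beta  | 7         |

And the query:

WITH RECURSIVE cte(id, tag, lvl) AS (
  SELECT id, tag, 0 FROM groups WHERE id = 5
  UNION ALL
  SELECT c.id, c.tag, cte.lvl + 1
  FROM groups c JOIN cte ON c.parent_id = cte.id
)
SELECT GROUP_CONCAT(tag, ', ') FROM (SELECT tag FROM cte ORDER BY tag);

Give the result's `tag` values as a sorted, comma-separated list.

Base: id=5 (rho) at lvl 0.
Iteration 1: rows with parent_id in {5} -> nu (id 6, lvl 1).
Iteration 2: rows with parent_id in {6} -> delta (id 7, lvl 2), psi (id 8, lvl 2).
Iteration 3: rows with parent_id in {7,8} -> lam (id 9, lvl 3), beta (id 11, lvl 3).
Iteration 4: no rows with parent_id in {9,11}; recursion stops.

beta, delta, lam, nu, psi, rho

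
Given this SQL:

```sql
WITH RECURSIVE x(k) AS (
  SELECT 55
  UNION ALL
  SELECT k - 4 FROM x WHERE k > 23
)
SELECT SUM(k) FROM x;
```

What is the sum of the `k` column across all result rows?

Base: k=55.
Iteration 1: 55 > 23 holds -> k = 55 - 4 = 51.
Iteration 2: 51 > 23 holds -> k = 51 - 4 = 47.
Iteration 3: 47 > 23 holds -> k = 47 - 4 = 43.
Iteration 4: 43 > 23 holds -> k = 43 - 4 = 39.
Iteration 5: 39 > 23 holds -> k = 39 - 4 = 35.
Iteration 6: 35 > 23 holds -> k = 35 - 4 = 31.
Iteration 7: 31 > 23 holds -> k = 31 - 4 = 27.
Iteration 8: 27 > 23 holds -> k = 27 - 4 = 23.
Iteration 9: 23 > 23 fails; recursion stops.
SUM(k) = 55 + 51 + 47 + 43 + 39 + 35 + 31 + 27 + 23 = 351.

351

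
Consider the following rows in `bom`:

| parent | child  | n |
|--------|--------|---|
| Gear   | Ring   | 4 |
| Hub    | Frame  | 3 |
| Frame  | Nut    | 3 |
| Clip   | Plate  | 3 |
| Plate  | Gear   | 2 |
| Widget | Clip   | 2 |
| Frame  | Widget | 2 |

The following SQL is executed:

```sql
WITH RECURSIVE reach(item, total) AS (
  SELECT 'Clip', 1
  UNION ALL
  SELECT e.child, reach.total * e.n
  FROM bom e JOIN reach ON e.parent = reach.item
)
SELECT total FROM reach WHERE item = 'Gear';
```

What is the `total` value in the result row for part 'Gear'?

6

Base: (Clip, total=1).
Iteration 1: components of {Clip} -> Plate = 1*3 = 3.
Iteration 2: components of {Plate} -> Gear = 3*2 = 6.
Iteration 3: components of {Gear} -> Ring = 6*4 = 24.
Iteration 4: no further components; recursion stops.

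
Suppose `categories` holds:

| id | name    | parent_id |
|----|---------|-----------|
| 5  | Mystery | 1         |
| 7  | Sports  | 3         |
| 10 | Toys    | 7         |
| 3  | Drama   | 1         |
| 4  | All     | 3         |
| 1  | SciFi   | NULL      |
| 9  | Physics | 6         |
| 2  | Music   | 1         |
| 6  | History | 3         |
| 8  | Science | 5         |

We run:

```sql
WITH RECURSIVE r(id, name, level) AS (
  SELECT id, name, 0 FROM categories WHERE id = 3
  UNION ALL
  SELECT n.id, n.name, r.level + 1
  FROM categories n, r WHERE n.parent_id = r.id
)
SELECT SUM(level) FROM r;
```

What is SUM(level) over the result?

7

Base: id=3 (Drama) at level 0.
Iteration 1: rows with parent_id in {3} -> All (id 4, level 1), History (id 6, level 1), Sports (id 7, level 1).
Iteration 2: rows with parent_id in {4,6,7} -> Physics (id 9, level 2), Toys (id 10, level 2).
Iteration 3: no rows with parent_id in {9,10}; recursion stops.
SUM(level) = 0 + 1 + 1 + 1 + 2 + 2 = 7.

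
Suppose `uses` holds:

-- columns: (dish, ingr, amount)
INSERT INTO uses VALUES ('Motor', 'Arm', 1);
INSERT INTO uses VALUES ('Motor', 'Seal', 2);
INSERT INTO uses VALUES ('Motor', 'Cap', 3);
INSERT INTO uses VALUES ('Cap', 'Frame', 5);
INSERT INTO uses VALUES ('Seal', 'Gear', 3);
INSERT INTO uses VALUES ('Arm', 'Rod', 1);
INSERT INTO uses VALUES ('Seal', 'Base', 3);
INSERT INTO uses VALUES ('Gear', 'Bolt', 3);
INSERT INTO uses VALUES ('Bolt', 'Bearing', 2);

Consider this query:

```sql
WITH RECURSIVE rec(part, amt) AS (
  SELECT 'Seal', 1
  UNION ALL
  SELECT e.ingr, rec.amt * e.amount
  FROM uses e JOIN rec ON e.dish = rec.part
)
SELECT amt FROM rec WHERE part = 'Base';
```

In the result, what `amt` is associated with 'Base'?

3

Base: (Seal, amt=1).
Iteration 1: components of {Seal} -> Base = 1*3 = 3, Gear = 1*3 = 3.
Iteration 2: components of {Base,Gear} -> Bolt = 3*3 = 9.
Iteration 3: components of {Bolt} -> Bearing = 9*2 = 18.
Iteration 4: no further components; recursion stops.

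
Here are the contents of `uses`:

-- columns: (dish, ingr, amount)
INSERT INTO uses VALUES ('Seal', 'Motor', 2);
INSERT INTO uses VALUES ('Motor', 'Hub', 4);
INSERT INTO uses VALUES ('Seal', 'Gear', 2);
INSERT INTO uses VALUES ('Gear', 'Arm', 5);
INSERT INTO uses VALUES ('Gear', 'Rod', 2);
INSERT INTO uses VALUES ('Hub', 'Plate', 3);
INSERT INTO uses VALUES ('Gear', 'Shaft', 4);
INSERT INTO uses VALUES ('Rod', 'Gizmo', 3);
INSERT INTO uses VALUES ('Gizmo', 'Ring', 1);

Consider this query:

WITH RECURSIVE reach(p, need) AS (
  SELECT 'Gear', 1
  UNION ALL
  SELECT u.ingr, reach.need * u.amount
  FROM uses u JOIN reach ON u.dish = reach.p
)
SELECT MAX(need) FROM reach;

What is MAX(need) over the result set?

Base: (Gear, need=1).
Iteration 1: components of {Gear} -> Arm = 1*5 = 5, Rod = 1*2 = 2, Shaft = 1*4 = 4.
Iteration 2: components of {Arm,Rod,Shaft} -> Gizmo = 2*3 = 6.
Iteration 3: components of {Gizmo} -> Ring = 6*1 = 6.
Iteration 4: no further components; recursion stops.
need values: 1, 5, 2, 4, 6, 6; the maximum is 6.

6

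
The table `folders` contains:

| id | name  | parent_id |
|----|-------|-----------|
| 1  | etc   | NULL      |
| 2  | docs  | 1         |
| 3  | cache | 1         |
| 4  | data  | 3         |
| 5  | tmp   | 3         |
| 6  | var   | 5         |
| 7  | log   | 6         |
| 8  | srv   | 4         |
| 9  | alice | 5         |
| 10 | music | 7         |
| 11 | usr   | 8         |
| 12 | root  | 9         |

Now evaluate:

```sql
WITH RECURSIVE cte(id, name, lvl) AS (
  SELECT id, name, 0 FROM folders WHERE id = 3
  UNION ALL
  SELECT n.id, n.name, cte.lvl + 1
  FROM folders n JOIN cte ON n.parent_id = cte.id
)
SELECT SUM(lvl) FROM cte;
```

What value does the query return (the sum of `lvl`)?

Base: id=3 (cache) at lvl 0.
Iteration 1: rows with parent_id in {3} -> data (id 4, lvl 1), tmp (id 5, lvl 1).
Iteration 2: rows with parent_id in {4,5} -> var (id 6, lvl 2), srv (id 8, lvl 2), alice (id 9, lvl 2).
Iteration 3: rows with parent_id in {6,8,9} -> log (id 7, lvl 3), usr (id 11, lvl 3), root (id 12, lvl 3).
Iteration 4: rows with parent_id in {7,11,12} -> music (id 10, lvl 4).
Iteration 5: no rows with parent_id in {10}; recursion stops.
SUM(lvl) = 0 + 1 + 1 + 2 + 2 + 2 + 3 + 3 + 3 + 4 = 21.

21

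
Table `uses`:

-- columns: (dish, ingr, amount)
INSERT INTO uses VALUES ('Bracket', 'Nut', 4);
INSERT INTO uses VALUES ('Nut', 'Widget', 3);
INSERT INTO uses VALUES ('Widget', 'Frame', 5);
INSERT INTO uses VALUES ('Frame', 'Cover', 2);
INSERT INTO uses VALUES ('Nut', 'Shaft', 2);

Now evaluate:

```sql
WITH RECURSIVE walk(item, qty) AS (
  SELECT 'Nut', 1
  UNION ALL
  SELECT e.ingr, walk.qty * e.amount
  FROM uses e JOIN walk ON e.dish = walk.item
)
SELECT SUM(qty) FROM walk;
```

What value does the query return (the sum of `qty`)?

Base: (Nut, qty=1).
Iteration 1: components of {Nut} -> Shaft = 1*2 = 2, Widget = 1*3 = 3.
Iteration 2: components of {Shaft,Widget} -> Frame = 3*5 = 15.
Iteration 3: components of {Frame} -> Cover = 15*2 = 30.
Iteration 4: no further components; recursion stops.
SUM(qty) = 1 + 3 + 2 + 15 + 30 = 51.

51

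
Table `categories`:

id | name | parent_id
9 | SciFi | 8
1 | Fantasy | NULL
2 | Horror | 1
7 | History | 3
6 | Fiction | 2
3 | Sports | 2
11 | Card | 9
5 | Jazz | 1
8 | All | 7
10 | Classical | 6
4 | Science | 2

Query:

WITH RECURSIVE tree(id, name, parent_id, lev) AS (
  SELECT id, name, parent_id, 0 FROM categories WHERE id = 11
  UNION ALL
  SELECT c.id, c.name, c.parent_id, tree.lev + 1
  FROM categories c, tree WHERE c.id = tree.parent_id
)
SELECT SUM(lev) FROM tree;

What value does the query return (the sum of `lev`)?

Base: id=11 (Card), parent_id=9, lev 0.
Iteration 1: join on id=9 -> SciFi (id 9, parent_id=8, lev 1).
Iteration 2: join on id=8 -> All (id 8, parent_id=7, lev 2).
Iteration 3: join on id=7 -> History (id 7, parent_id=3, lev 3).
Iteration 4: join on id=3 -> Sports (id 3, parent_id=2, lev 4).
Iteration 5: join on id=2 -> Horror (id 2, parent_id=1, lev 5).
Iteration 6: join on id=1 -> Fantasy (id 1, parent_id=NULL, lev 6).
Iteration 7: parent_id is NULL; no match; recursion stops.
SUM(lev) = 0 + 1 + 2 + 3 + 4 + 5 + 6 = 21.

21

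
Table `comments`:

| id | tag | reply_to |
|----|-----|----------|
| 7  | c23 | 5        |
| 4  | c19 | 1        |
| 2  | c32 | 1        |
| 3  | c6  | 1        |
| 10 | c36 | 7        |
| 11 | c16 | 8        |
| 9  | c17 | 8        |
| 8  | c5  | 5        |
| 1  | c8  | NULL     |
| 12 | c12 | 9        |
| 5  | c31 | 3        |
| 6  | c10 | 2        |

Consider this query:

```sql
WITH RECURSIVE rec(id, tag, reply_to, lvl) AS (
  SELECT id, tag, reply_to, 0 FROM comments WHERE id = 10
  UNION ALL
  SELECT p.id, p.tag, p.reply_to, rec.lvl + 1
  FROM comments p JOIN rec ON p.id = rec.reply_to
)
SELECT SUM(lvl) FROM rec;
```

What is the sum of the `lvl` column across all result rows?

Base: id=10 (c36), reply_to=7, lvl 0.
Iteration 1: join on id=7 -> c23 (id 7, reply_to=5, lvl 1).
Iteration 2: join on id=5 -> c31 (id 5, reply_to=3, lvl 2).
Iteration 3: join on id=3 -> c6 (id 3, reply_to=1, lvl 3).
Iteration 4: join on id=1 -> c8 (id 1, reply_to=NULL, lvl 4).
Iteration 5: reply_to is NULL; no match; recursion stops.
SUM(lvl) = 0 + 1 + 2 + 3 + 4 = 10.

10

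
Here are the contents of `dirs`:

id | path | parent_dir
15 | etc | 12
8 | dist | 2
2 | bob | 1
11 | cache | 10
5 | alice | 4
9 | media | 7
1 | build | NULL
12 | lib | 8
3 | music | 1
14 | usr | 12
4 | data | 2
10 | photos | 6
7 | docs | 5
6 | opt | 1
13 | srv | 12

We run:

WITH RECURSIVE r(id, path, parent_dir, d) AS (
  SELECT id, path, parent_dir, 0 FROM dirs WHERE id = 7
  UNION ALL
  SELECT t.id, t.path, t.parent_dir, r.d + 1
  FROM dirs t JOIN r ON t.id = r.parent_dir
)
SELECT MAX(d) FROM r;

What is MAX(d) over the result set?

Base: id=7 (docs), parent_dir=5, d 0.
Iteration 1: join on id=5 -> alice (id 5, parent_dir=4, d 1).
Iteration 2: join on id=4 -> data (id 4, parent_dir=2, d 2).
Iteration 3: join on id=2 -> bob (id 2, parent_dir=1, d 3).
Iteration 4: join on id=1 -> build (id 1, parent_dir=NULL, d 4).
Iteration 5: parent_dir is NULL; no match; recursion stops.
d values: 0, 1, 2, 3, 4; the maximum is 4.

4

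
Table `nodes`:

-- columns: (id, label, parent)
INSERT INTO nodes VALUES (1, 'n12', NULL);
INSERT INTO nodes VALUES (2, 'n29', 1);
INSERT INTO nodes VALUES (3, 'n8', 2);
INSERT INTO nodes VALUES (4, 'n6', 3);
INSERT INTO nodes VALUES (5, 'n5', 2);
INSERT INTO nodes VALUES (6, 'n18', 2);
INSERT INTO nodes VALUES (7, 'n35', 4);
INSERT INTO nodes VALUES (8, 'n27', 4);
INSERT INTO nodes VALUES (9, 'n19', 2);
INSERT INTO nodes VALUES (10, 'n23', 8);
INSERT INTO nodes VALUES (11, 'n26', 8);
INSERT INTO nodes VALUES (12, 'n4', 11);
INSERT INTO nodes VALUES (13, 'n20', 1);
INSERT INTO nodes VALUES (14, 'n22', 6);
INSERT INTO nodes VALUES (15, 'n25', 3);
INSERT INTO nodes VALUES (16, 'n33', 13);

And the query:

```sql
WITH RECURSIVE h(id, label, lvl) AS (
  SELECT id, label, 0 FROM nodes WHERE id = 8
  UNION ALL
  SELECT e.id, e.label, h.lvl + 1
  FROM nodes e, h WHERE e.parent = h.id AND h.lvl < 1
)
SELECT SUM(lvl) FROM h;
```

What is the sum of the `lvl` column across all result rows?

2

Base: id=8 (n27) at lvl 0.
Iteration 1: rows with parent in {8} -> n23 (id 10, lvl 1), n26 (id 11, lvl 1).
Iteration 2: lvl < 1 fails for all current rows; recursion stops.
SUM(lvl) = 0 + 1 + 1 = 2.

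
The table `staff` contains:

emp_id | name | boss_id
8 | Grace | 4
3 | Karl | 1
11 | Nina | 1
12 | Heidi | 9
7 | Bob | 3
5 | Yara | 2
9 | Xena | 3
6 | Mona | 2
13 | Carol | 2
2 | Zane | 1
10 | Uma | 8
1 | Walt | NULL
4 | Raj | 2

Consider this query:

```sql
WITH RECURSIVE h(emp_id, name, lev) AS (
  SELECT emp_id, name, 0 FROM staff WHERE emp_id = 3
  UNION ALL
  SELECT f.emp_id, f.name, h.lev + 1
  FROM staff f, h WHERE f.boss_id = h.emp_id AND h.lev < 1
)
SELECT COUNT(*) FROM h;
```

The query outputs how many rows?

3

Base: emp_id=3 (Karl) at lev 0.
Iteration 1: rows with boss_id in {3} -> Bob (id 7, lev 1), Xena (id 9, lev 1).
Iteration 2: lev < 1 fails for all current rows; recursion stops.
Total rows emitted: 3.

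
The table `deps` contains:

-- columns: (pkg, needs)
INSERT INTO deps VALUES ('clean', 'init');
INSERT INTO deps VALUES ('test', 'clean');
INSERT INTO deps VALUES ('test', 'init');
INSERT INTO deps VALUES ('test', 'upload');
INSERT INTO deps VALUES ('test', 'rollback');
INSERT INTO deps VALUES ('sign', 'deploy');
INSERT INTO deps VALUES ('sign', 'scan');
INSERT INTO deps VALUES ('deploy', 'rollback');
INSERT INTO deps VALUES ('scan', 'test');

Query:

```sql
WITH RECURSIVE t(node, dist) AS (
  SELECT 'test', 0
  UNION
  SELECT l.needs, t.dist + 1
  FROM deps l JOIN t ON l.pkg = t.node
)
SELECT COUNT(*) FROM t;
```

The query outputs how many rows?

6

Base: (test, dist=0).
Iteration 1: edges from {test} -> (clean, dist=1), (init, dist=1), (rollback, dist=1), (upload, dist=1).
Iteration 2: edges from {clean,init,rollback,upload} -> (init, dist=2).
Iteration 3: no outgoing edges from {init}; recursion stops.
Total rows emitted: 6.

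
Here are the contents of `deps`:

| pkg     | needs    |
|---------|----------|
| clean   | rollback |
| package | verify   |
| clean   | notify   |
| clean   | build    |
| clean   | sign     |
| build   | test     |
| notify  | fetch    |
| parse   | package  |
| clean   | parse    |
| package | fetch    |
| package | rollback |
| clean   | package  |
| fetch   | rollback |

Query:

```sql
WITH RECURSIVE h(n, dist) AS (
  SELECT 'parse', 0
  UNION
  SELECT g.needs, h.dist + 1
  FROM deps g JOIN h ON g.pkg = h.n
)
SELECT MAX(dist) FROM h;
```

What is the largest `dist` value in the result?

Base: (parse, dist=0).
Iteration 1: edges from {parse} -> (package, dist=1).
Iteration 2: edges from {package} -> (fetch, dist=2), (rollback, dist=2), (verify, dist=2).
Iteration 3: edges from {fetch,rollback,verify} -> (rollback, dist=3).
Iteration 4: no outgoing edges from {rollback}; recursion stops.
dist values: 0, 1, 2, 2, 2, 3; the maximum is 3.

3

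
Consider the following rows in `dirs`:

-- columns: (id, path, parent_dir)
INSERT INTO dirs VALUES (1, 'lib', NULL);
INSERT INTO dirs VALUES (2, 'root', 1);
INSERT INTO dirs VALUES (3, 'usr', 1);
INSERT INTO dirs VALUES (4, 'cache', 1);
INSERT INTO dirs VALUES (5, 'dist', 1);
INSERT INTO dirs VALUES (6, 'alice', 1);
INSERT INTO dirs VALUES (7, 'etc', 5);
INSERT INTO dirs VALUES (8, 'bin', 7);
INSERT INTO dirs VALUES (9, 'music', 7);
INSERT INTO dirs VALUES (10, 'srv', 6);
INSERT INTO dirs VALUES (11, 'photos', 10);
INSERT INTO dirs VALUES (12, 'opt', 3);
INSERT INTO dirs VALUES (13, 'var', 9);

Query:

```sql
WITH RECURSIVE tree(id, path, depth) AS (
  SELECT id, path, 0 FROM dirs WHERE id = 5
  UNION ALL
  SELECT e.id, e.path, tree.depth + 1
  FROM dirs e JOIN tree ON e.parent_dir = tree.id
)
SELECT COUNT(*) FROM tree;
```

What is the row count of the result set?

Base: id=5 (dist) at depth 0.
Iteration 1: rows with parent_dir in {5} -> etc (id 7, depth 1).
Iteration 2: rows with parent_dir in {7} -> bin (id 8, depth 2), music (id 9, depth 2).
Iteration 3: rows with parent_dir in {8,9} -> var (id 13, depth 3).
Iteration 4: no rows with parent_dir in {13}; recursion stops.
Total rows emitted: 5.

5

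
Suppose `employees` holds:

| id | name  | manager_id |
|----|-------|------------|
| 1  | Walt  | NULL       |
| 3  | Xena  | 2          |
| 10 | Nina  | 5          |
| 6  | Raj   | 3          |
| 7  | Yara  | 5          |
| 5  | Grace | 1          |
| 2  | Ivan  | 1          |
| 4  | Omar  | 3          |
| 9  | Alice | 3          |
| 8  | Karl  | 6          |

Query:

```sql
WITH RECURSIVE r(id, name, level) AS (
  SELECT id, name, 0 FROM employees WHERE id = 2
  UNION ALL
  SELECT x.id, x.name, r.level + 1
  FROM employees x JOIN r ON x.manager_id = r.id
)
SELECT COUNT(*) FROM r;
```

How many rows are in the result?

Base: id=2 (Ivan) at level 0.
Iteration 1: rows with manager_id in {2} -> Xena (id 3, level 1).
Iteration 2: rows with manager_id in {3} -> Omar (id 4, level 2), Raj (id 6, level 2), Alice (id 9, level 2).
Iteration 3: rows with manager_id in {4,6,9} -> Karl (id 8, level 3).
Iteration 4: no rows with manager_id in {8}; recursion stops.
Total rows emitted: 6.

6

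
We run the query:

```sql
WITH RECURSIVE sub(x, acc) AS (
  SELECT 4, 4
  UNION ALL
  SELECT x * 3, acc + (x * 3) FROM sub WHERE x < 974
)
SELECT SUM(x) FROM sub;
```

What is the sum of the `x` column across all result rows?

Base: x=4, acc=4.
Iteration 1: 4 < 974 holds -> x = 4 * 3 = 12, acc = 4 + 12 = 16.
Iteration 2: 12 < 974 holds -> x = 12 * 3 = 36, acc = 16 + 36 = 52.
Iteration 3: 36 < 974 holds -> x = 36 * 3 = 108, acc = 52 + 108 = 160.
Iteration 4: 108 < 974 holds -> x = 108 * 3 = 324, acc = 160 + 324 = 484.
Iteration 5: 324 < 974 holds -> x = 324 * 3 = 972, acc = 484 + 972 = 1456.
Iteration 6: 972 < 974 holds -> x = 972 * 3 = 2916, acc = 1456 + 2916 = 4372.
Iteration 7: 2916 < 974 fails; recursion stops.
SUM(x) = 4 + 12 + 36 + 108 + 324 + 972 + 2916 = 4372.

4372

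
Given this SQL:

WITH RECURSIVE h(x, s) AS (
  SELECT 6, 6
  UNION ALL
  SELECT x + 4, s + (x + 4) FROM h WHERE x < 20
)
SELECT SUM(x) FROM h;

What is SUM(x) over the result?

Base: x=6, s=6.
Iteration 1: 6 < 20 holds -> x = 6 + 4 = 10, s = 6 + 10 = 16.
Iteration 2: 10 < 20 holds -> x = 10 + 4 = 14, s = 16 + 14 = 30.
Iteration 3: 14 < 20 holds -> x = 14 + 4 = 18, s = 30 + 18 = 48.
Iteration 4: 18 < 20 holds -> x = 18 + 4 = 22, s = 48 + 22 = 70.
Iteration 5: 22 < 20 fails; recursion stops.
SUM(x) = 6 + 10 + 14 + 18 + 22 = 70.

70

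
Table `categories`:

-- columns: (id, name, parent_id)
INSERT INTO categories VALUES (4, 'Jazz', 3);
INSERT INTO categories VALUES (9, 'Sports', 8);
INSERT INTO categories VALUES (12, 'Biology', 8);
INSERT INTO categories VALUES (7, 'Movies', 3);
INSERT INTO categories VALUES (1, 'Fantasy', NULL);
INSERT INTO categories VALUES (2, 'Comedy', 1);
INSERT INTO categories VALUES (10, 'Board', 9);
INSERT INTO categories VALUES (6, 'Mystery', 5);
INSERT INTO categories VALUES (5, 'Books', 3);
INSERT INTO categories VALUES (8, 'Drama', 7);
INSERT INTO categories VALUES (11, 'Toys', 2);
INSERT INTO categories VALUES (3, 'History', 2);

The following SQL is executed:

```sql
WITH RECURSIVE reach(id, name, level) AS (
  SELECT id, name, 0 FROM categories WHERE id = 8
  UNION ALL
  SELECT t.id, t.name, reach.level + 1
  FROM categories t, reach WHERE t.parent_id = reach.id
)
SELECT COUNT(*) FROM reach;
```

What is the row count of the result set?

4

Base: id=8 (Drama) at level 0.
Iteration 1: rows with parent_id in {8} -> Sports (id 9, level 1), Biology (id 12, level 1).
Iteration 2: rows with parent_id in {9,12} -> Board (id 10, level 2).
Iteration 3: no rows with parent_id in {10}; recursion stops.
Total rows emitted: 4.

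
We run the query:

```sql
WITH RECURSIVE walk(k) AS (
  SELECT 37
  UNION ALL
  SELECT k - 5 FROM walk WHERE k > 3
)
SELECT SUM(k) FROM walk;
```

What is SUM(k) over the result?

Base: k=37.
Iteration 1: 37 > 3 holds -> k = 37 - 5 = 32.
Iteration 2: 32 > 3 holds -> k = 32 - 5 = 27.
Iteration 3: 27 > 3 holds -> k = 27 - 5 = 22.
Iteration 4: 22 > 3 holds -> k = 22 - 5 = 17.
Iteration 5: 17 > 3 holds -> k = 17 - 5 = 12.
Iteration 6: 12 > 3 holds -> k = 12 - 5 = 7.
Iteration 7: 7 > 3 holds -> k = 7 - 5 = 2.
Iteration 8: 2 > 3 fails; recursion stops.
SUM(k) = 37 + 32 + 27 + 22 + 17 + 12 + 7 + 2 = 156.

156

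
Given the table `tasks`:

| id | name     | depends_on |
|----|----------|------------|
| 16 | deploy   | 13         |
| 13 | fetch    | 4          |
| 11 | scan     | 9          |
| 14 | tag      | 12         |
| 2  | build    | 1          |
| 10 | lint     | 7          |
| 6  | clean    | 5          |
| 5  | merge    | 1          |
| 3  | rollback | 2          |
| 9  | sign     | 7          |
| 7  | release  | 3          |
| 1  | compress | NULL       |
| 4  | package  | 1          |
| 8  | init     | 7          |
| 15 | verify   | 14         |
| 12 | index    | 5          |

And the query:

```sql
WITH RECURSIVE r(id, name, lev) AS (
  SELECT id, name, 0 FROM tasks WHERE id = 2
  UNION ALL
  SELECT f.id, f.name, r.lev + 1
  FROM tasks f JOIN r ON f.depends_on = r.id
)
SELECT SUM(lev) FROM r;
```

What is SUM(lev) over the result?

16

Base: id=2 (build) at lev 0.
Iteration 1: rows with depends_on in {2} -> rollback (id 3, lev 1).
Iteration 2: rows with depends_on in {3} -> release (id 7, lev 2).
Iteration 3: rows with depends_on in {7} -> init (id 8, lev 3), sign (id 9, lev 3), lint (id 10, lev 3).
Iteration 4: rows with depends_on in {8,9,10} -> scan (id 11, lev 4).
Iteration 5: no rows with depends_on in {11}; recursion stops.
SUM(lev) = 0 + 1 + 2 + 3 + 3 + 3 + 4 = 16.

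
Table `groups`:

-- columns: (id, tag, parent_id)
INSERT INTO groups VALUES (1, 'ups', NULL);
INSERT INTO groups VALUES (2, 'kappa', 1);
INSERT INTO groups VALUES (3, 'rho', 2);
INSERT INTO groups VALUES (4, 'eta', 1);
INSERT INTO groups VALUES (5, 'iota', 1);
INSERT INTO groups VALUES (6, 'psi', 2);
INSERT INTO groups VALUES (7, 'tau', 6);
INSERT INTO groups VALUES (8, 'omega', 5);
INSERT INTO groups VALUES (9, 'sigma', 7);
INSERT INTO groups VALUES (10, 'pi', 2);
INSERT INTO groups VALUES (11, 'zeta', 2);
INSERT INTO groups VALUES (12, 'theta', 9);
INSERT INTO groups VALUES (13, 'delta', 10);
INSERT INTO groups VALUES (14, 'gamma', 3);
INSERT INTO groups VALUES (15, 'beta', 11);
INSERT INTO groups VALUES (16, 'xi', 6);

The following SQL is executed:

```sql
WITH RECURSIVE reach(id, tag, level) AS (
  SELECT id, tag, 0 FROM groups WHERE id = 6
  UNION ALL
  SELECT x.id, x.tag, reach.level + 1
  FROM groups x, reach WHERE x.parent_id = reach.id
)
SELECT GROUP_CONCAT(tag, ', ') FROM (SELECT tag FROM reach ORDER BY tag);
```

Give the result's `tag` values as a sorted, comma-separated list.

Base: id=6 (psi) at level 0.
Iteration 1: rows with parent_id in {6} -> tau (id 7, level 1), xi (id 16, level 1).
Iteration 2: rows with parent_id in {7,16} -> sigma (id 9, level 2).
Iteration 3: rows with parent_id in {9} -> theta (id 12, level 3).
Iteration 4: no rows with parent_id in {12}; recursion stops.

psi, sigma, tau, theta, xi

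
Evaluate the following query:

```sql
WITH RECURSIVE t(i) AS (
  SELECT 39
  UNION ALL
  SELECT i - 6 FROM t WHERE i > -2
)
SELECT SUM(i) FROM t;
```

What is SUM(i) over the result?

144

Base: i=39.
Iteration 1: 39 > -2 holds -> i = 39 - 6 = 33.
Iteration 2: 33 > -2 holds -> i = 33 - 6 = 27.
Iteration 3: 27 > -2 holds -> i = 27 - 6 = 21.
Iteration 4: 21 > -2 holds -> i = 21 - 6 = 15.
Iteration 5: 15 > -2 holds -> i = 15 - 6 = 9.
Iteration 6: 9 > -2 holds -> i = 9 - 6 = 3.
Iteration 7: 3 > -2 holds -> i = 3 - 6 = -3.
Iteration 8: -3 > -2 fails; recursion stops.
SUM(i) = 39 + 33 + 27 + 21 + 15 + 9 + 3 + -3 = 144.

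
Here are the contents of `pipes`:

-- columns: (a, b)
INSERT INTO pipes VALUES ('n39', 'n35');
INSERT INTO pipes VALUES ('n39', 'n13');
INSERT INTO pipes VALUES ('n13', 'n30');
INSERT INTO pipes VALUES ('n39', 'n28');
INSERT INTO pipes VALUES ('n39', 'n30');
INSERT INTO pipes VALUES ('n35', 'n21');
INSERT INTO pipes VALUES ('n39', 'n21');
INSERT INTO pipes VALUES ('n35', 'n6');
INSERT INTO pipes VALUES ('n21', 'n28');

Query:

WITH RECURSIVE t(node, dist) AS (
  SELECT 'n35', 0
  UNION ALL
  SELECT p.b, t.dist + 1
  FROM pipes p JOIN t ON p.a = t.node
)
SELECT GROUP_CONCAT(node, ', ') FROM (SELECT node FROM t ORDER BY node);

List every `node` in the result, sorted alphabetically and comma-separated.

n21, n28, n35, n6

Base: (n35, dist=0).
Iteration 1: edges from {n35} -> (n21, dist=1), (n6, dist=1).
Iteration 2: edges from {n21,n6} -> (n28, dist=2).
Iteration 3: no outgoing edges from {n28}; recursion stops.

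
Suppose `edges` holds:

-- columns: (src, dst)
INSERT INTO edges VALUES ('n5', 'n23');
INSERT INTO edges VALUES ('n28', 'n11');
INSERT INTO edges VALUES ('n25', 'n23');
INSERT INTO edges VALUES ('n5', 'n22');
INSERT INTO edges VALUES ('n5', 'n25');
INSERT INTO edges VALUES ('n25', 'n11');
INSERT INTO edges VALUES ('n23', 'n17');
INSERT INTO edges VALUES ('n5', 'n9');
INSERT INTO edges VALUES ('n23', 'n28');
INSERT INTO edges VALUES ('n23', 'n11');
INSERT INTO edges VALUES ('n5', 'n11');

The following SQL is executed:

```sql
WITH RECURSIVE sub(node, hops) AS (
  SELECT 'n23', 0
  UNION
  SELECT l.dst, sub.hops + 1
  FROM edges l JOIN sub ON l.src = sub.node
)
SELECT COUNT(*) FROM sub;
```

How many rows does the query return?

Base: (n23, hops=0).
Iteration 1: edges from {n23} -> (n11, hops=1), (n17, hops=1), (n28, hops=1).
Iteration 2: edges from {n11,n17,n28} -> (n11, hops=2).
Iteration 3: no outgoing edges from {n11}; recursion stops.
Total rows emitted: 5.

5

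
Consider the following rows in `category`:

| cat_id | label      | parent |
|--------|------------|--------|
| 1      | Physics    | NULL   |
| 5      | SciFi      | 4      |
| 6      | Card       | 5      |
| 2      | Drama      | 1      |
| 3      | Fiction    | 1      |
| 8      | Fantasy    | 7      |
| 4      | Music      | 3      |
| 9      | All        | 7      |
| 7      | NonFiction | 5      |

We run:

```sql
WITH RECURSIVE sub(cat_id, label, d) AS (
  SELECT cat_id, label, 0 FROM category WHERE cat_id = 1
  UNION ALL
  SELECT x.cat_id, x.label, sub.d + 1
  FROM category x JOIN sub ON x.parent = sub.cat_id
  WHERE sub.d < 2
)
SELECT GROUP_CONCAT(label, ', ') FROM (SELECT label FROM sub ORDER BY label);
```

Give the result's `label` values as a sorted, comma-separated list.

Base: cat_id=1 (Physics) at d 0.
Iteration 1: rows with parent in {1} -> Drama (id 2, d 1), Fiction (id 3, d 1).
Iteration 2: rows with parent in {2,3} -> Music (id 4, d 2).
Iteration 3: d < 2 fails for all current rows; recursion stops.

Drama, Fiction, Music, Physics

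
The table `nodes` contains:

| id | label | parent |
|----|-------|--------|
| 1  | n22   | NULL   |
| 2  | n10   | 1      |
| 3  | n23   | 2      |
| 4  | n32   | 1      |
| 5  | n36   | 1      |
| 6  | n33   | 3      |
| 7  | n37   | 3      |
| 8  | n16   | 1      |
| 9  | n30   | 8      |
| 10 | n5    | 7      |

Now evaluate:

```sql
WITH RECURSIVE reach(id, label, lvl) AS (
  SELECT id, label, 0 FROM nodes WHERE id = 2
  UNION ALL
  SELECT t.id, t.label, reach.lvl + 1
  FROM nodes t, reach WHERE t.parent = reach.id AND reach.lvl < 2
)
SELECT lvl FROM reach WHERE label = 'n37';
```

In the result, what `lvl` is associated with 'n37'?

2

Base: id=2 (n10) at lvl 0.
Iteration 1: rows with parent in {2} -> n23 (id 3, lvl 1).
Iteration 2: rows with parent in {3} -> n33 (id 6, lvl 2), n37 (id 7, lvl 2).
Iteration 3: lvl < 2 fails for all current rows; recursion stops.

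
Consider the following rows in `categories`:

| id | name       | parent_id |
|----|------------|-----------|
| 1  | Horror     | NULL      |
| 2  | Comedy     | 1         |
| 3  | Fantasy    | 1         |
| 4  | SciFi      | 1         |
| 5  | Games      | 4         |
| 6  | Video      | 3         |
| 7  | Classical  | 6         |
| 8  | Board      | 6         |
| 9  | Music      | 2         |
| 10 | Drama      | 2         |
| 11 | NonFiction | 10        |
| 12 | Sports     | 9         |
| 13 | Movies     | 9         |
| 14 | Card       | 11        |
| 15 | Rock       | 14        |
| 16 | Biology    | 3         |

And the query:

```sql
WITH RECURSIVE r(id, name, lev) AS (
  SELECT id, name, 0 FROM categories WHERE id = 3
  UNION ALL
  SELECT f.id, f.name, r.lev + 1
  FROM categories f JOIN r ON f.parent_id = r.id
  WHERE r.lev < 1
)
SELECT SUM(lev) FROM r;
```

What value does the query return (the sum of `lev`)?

2

Base: id=3 (Fantasy) at lev 0.
Iteration 1: rows with parent_id in {3} -> Video (id 6, lev 1), Biology (id 16, lev 1).
Iteration 2: lev < 1 fails for all current rows; recursion stops.
SUM(lev) = 0 + 1 + 1 = 2.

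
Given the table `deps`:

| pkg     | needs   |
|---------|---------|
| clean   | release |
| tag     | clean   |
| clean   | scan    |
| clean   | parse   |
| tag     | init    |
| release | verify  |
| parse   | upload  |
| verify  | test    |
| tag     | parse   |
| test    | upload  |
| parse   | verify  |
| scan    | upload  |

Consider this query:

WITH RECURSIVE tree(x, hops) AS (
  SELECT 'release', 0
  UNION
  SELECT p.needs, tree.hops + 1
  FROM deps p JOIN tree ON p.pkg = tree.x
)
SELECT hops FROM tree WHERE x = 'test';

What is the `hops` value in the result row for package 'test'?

Base: (release, hops=0).
Iteration 1: edges from {release} -> (verify, hops=1).
Iteration 2: edges from {verify} -> (test, hops=2).
Iteration 3: edges from {test} -> (upload, hops=3).
Iteration 4: no outgoing edges from {upload}; recursion stops.

2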